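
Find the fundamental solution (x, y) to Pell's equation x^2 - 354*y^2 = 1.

First expand sqrt(354) as a continued fraction. With x_i = (sqrt(354) + m_i)/d_i and (m_0, d_0) = (0, 1): a_0 = floor(sqrt(354)) = 18, since 18^2 = 324 <= 354 < 361 = 19^2.
Iterate m_{i+1} = d_i*a_i - m_i, d_{i+1} = (354 - m_{i+1}^2)/d_i, a_{i+1} = floor((a_0 + m_{i+1})/d_{i+1}):
  m_1 = 1*18 - 0 = 18, d_1 = (354 - 18^2)/1 = 30/1 = 30, a_1 = floor((18 + 18)/30) = 1.
  m_2 = 30*1 - 18 = 12, d_2 = (354 - 12^2)/30 = 210/30 = 7, a_2 = floor((18 + 12)/7) = 4.
  m_3 = 7*4 - 12 = 16, d_3 = (354 - 16^2)/7 = 98/7 = 14, a_3 = floor((18 + 16)/14) = 2.
  m_4 = 14*2 - 16 = 12, d_4 = (354 - 12^2)/14 = 210/14 = 15, a_4 = floor((18 + 12)/15) = 2.
  m_5 = 15*2 - 12 = 18, d_5 = (354 - 18^2)/15 = 30/15 = 2, a_5 = floor((18 + 18)/2) = 18.
  m_6 = 2*18 - 18 = 18, d_6 = (354 - 18^2)/2 = 30/2 = 15, a_6 = floor((18 + 18)/15) = 2.
  m_7 = 15*2 - 18 = 12, d_7 = (354 - 12^2)/15 = 210/15 = 14, a_7 = floor((18 + 12)/14) = 2.
  m_8 = 14*2 - 12 = 16, d_8 = (354 - 16^2)/14 = 98/14 = 7, a_8 = floor((18 + 16)/7) = 4.
  m_9 = 7*4 - 16 = 12, d_9 = (354 - 12^2)/7 = 210/7 = 30, a_9 = floor((18 + 12)/30) = 1.
  m_10 = 30*1 - 12 = 18, d_10 = (354 - 18^2)/30 = 30/30 = 1, a_10 = floor((18 + 18)/1) = 36.
  m_11 = 1*36 - 18 = 18, d_11 = (354 - 18^2)/1 = 30/1 = 30: (m_11, d_11) = (m_1, d_1) = (18, 30), so from here the quotients repeat a_1, ..., a_10; the period length is 10.
So sqrt(354) = [18; (1, 4, 2, 2, 18, 2, 2, 4, 1, 36)] with period length k = 10.
k is even, so the fundamental solution of x^2 - 354y^2 = 1 is (p_{k-1}, q_{k-1}) = (p_9, q_9); compute convergents through index 9.
Convergents (p_i = a_i*p_{i-1} + p_{i-2}, q_i = a_i*q_{i-1} + q_{i-2} with p_{-2}=0, p_{-1}=1, q_{-2}=1, q_{-1}=0):
  i=0: a_0=18, p_0 = 18*1 + 0 = 18, q_0 = 18*0 + 1 = 1.
  i=1: a_1=1, p_1 = 1*18 + 1 = 19, q_1 = 1*1 + 0 = 1.
  i=2: a_2=4, p_2 = 4*19 + 18 = 94, q_2 = 4*1 + 1 = 5.
  i=3: a_3=2, p_3 = 2*94 + 19 = 207, q_3 = 2*5 + 1 = 11.
  i=4: a_4=2, p_4 = 2*207 + 94 = 508, q_4 = 2*11 + 5 = 27.
  i=5: a_5=18, p_5 = 18*508 + 207 = 9351, q_5 = 18*27 + 11 = 497.
  i=6: a_6=2, p_6 = 2*9351 + 508 = 19210, q_6 = 2*497 + 27 = 1021.
  i=7: a_7=2, p_7 = 2*19210 + 9351 = 47771, q_7 = 2*1021 + 497 = 2539.
  i=8: a_8=4, p_8 = 4*47771 + 19210 = 210294, q_8 = 4*2539 + 1021 = 11177.
  i=9: a_9=1, p_9 = 1*210294 + 47771 = 258065, q_9 = 1*11177 + 2539 = 13716.
Check: 258065^2 - 354*13716^2 = 66597544225 - 66597544224 = 1, so (x, y) = (258065, 13716) solves the equation, and by the theorem it is the least positive solution.

(x, y) = (258065, 13716)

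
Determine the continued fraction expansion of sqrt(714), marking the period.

[26; (1, 2, 1, 1, 2, 1, 1, 2, 1, 52)]

Write x_i = (sqrt(714) + m_i)/d_i with (m_0, d_0) = (0, 1). a_0 = floor(sqrt(714)) = 26, since 26^2 = 676 <= 714 < 729 = 27^2.
Iterate m_{i+1} = d_i*a_i - m_i, d_{i+1} = (714 - m_{i+1}^2)/d_i, a_{i+1} = floor((a_0 + m_{i+1})/d_{i+1}):
  m_1 = 1*26 - 0 = 26, d_1 = (714 - 26^2)/1 = 38/1 = 38, a_1 = floor((26 + 26)/38) = 1.
  m_2 = 38*1 - 26 = 12, d_2 = (714 - 12^2)/38 = 570/38 = 15, a_2 = floor((26 + 12)/15) = 2.
  m_3 = 15*2 - 12 = 18, d_3 = (714 - 18^2)/15 = 390/15 = 26, a_3 = floor((26 + 18)/26) = 1.
  m_4 = 26*1 - 18 = 8, d_4 = (714 - 8^2)/26 = 650/26 = 25, a_4 = floor((26 + 8)/25) = 1.
  m_5 = 25*1 - 8 = 17, d_5 = (714 - 17^2)/25 = 425/25 = 17, a_5 = floor((26 + 17)/17) = 2.
  m_6 = 17*2 - 17 = 17, d_6 = (714 - 17^2)/17 = 425/17 = 25, a_6 = floor((26 + 17)/25) = 1.
  m_7 = 25*1 - 17 = 8, d_7 = (714 - 8^2)/25 = 650/25 = 26, a_7 = floor((26 + 8)/26) = 1.
  m_8 = 26*1 - 8 = 18, d_8 = (714 - 18^2)/26 = 390/26 = 15, a_8 = floor((26 + 18)/15) = 2.
  m_9 = 15*2 - 18 = 12, d_9 = (714 - 12^2)/15 = 570/15 = 38, a_9 = floor((26 + 12)/38) = 1.
  m_10 = 38*1 - 12 = 26, d_10 = (714 - 26^2)/38 = 38/38 = 1, a_10 = floor((26 + 26)/1) = 52.
  m_11 = 1*52 - 26 = 26, d_11 = (714 - 26^2)/1 = 38/1 = 38: (m_11, d_11) = (m_1, d_1) = (26, 38), so from here the quotients repeat a_1, ..., a_10; the period length is 10.
Hence the expansion of sqrt(714) is a_0 = 26 followed by the repeating block 1, 2, 1, 1, 2, 1, 1, 2, 1, 52 (period 10).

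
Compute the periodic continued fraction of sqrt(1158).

Write x_i = (sqrt(1158) + m_i)/d_i with (m_0, d_0) = (0, 1). a_0 = floor(sqrt(1158)) = 34, since 34^2 = 1156 <= 1158 < 1225 = 35^2.
Iterate m_{i+1} = d_i*a_i - m_i, d_{i+1} = (1158 - m_{i+1}^2)/d_i, a_{i+1} = floor((a_0 + m_{i+1})/d_{i+1}):
  m_1 = 1*34 - 0 = 34, d_1 = (1158 - 34^2)/1 = 2/1 = 2, a_1 = floor((34 + 34)/2) = 34.
  m_2 = 2*34 - 34 = 34, d_2 = (1158 - 34^2)/2 = 2/2 = 1, a_2 = floor((34 + 34)/1) = 68.
  m_3 = 1*68 - 34 = 34, d_3 = (1158 - 34^2)/1 = 2/1 = 2: (m_3, d_3) = (m_1, d_1) = (34, 2), so from here the quotients repeat a_1, a_2; the period length is 2.
Hence the expansion of sqrt(1158) is a_0 = 34 followed by the repeating block 34, 68 (period 2).

[34; (34, 68)]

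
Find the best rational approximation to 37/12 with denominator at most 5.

3/1

Expand x = 37/12 as a continued fraction with the Euclidean algorithm:
  37 = 3*12 + 1, so a_0 = 3.
  12 = 12*1 + 0, so a_1 = 12.
so x = [3; 12].
Convergents (p_i = a_i*p_{i-1} + p_{i-2}, q_i = a_i*q_{i-1} + q_{i-2} with p_{-2}=0, p_{-1}=1, q_{-2}=1, q_{-1}=0), until the denominator exceeds 5:
  i=0: a_0=3, p_0 = 3*1 + 0 = 3, q_0 = 3*0 + 1 = 1.
  i=1: a_1=12, p_1 = 12*3 + 1 = 37, q_1 = 12*1 + 0 = 12.
q_1 = 12 > 5, so the last convergent with denominator <= 5 is p_0/q_0 = 3/1.
The closest fraction with denominator <= 5 is either p_0/q_0 or the intermediate fraction (k*p_0 + p_{-1})/(k*q_0 + q_{-1}) with the largest k >= 1 whose denominator stays <= 5; these approach x as k grows, and every other convergent or intermediate fraction in range is farther away.
Largest k: floor((5 - q_{-1})/q_0) = floor((5 - 0)/1) = 5 (using the seeds p_{-1} = 1, q_{-1} = 0).
That gives (5*3 + 1)/(5*1 + 0) = 16/5.
Compare the errors: |x - 3/1| = |37*1 - 3*12|/(12*1) = 1/12, and |x - 16/5| = |37*5 - 16*12|/(12*5) = 7/60.
Cross-multiplying, 1*60 = 60 < 84 = 7*12, so 1/12 is smaller: the convergent 3/1 is closer to x than 16/5.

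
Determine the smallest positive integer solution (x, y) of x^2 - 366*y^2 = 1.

(x, y) = (907925, 47458)

First expand sqrt(366) as a continued fraction. With x_i = (sqrt(366) + m_i)/d_i and (m_0, d_0) = (0, 1): a_0 = floor(sqrt(366)) = 19, since 19^2 = 361 <= 366 < 400 = 20^2.
Iterate m_{i+1} = d_i*a_i - m_i, d_{i+1} = (366 - m_{i+1}^2)/d_i, a_{i+1} = floor((a_0 + m_{i+1})/d_{i+1}):
  m_1 = 1*19 - 0 = 19, d_1 = (366 - 19^2)/1 = 5/1 = 5, a_1 = floor((19 + 19)/5) = 7.
  m_2 = 5*7 - 19 = 16, d_2 = (366 - 16^2)/5 = 110/5 = 22, a_2 = floor((19 + 16)/22) = 1.
  m_3 = 22*1 - 16 = 6, d_3 = (366 - 6^2)/22 = 330/22 = 15, a_3 = floor((19 + 6)/15) = 1.
  m_4 = 15*1 - 6 = 9, d_4 = (366 - 9^2)/15 = 285/15 = 19, a_4 = floor((19 + 9)/19) = 1.
  m_5 = 19*1 - 9 = 10, d_5 = (366 - 10^2)/19 = 266/19 = 14, a_5 = floor((19 + 10)/14) = 2.
  m_6 = 14*2 - 10 = 18, d_6 = (366 - 18^2)/14 = 42/14 = 3, a_6 = floor((19 + 18)/3) = 12.
  m_7 = 3*12 - 18 = 18, d_7 = (366 - 18^2)/3 = 42/3 = 14, a_7 = floor((19 + 18)/14) = 2.
  m_8 = 14*2 - 18 = 10, d_8 = (366 - 10^2)/14 = 266/14 = 19, a_8 = floor((19 + 10)/19) = 1.
  m_9 = 19*1 - 10 = 9, d_9 = (366 - 9^2)/19 = 285/19 = 15, a_9 = floor((19 + 9)/15) = 1.
  m_10 = 15*1 - 9 = 6, d_10 = (366 - 6^2)/15 = 330/15 = 22, a_10 = floor((19 + 6)/22) = 1.
  m_11 = 22*1 - 6 = 16, d_11 = (366 - 16^2)/22 = 110/22 = 5, a_11 = floor((19 + 16)/5) = 7.
  m_12 = 5*7 - 16 = 19, d_12 = (366 - 19^2)/5 = 5/5 = 1, a_12 = floor((19 + 19)/1) = 38.
  m_13 = 1*38 - 19 = 19, d_13 = (366 - 19^2)/1 = 5/1 = 5: (m_13, d_13) = (m_1, d_1) = (19, 5), so from here the quotients repeat a_1, ..., a_12; the period length is 12.
So sqrt(366) = [19; (7, 1, 1, 1, 2, 12, 2, 1, 1, 1, 7, 38)] with period length k = 12.
k is even, so the fundamental solution of x^2 - 366y^2 = 1 is (p_{k-1}, q_{k-1}) = (p_11, q_11); compute convergents through index 11.
Convergents (p_i = a_i*p_{i-1} + p_{i-2}, q_i = a_i*q_{i-1} + q_{i-2} with p_{-2}=0, p_{-1}=1, q_{-2}=1, q_{-1}=0):
  i=0: a_0=19, p_0 = 19*1 + 0 = 19, q_0 = 19*0 + 1 = 1.
  i=1: a_1=7, p_1 = 7*19 + 1 = 134, q_1 = 7*1 + 0 = 7.
  i=2: a_2=1, p_2 = 1*134 + 19 = 153, q_2 = 1*7 + 1 = 8.
  i=3: a_3=1, p_3 = 1*153 + 134 = 287, q_3 = 1*8 + 7 = 15.
  i=4: a_4=1, p_4 = 1*287 + 153 = 440, q_4 = 1*15 + 8 = 23.
  i=5: a_5=2, p_5 = 2*440 + 287 = 1167, q_5 = 2*23 + 15 = 61.
  i=6: a_6=12, p_6 = 12*1167 + 440 = 14444, q_6 = 12*61 + 23 = 755.
  i=7: a_7=2, p_7 = 2*14444 + 1167 = 30055, q_7 = 2*755 + 61 = 1571.
  i=8: a_8=1, p_8 = 1*30055 + 14444 = 44499, q_8 = 1*1571 + 755 = 2326.
  i=9: a_9=1, p_9 = 1*44499 + 30055 = 74554, q_9 = 1*2326 + 1571 = 3897.
  i=10: a_10=1, p_10 = 1*74554 + 44499 = 119053, q_10 = 1*3897 + 2326 = 6223.
  i=11: a_11=7, p_11 = 7*119053 + 74554 = 907925, q_11 = 7*6223 + 3897 = 47458.
Check: 907925^2 - 366*47458^2 = 824327805625 - 824327805624 = 1, so (x, y) = (907925, 47458) solves the equation, and by the theorem it is the least positive solution.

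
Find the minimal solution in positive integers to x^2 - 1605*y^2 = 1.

First expand sqrt(1605) as a continued fraction. With x_i = (sqrt(1605) + m_i)/d_i and (m_0, d_0) = (0, 1): a_0 = floor(sqrt(1605)) = 40, since 40^2 = 1600 <= 1605 < 1681 = 41^2.
Iterate m_{i+1} = d_i*a_i - m_i, d_{i+1} = (1605 - m_{i+1}^2)/d_i, a_{i+1} = floor((a_0 + m_{i+1})/d_{i+1}):
  m_1 = 1*40 - 0 = 40, d_1 = (1605 - 40^2)/1 = 5/1 = 5, a_1 = floor((40 + 40)/5) = 16.
  m_2 = 5*16 - 40 = 40, d_2 = (1605 - 40^2)/5 = 5/5 = 1, a_2 = floor((40 + 40)/1) = 80.
  m_3 = 1*80 - 40 = 40, d_3 = (1605 - 40^2)/1 = 5/1 = 5: (m_3, d_3) = (m_1, d_1) = (40, 5), so from here the quotients repeat a_1, a_2; the period length is 2.
So sqrt(1605) = [40; (16, 80)] with period length k = 2.
k is even, so the fundamental solution of x^2 - 1605y^2 = 1 is (p_{k-1}, q_{k-1}) = (p_1, q_1); compute convergents through index 1.
Convergents (p_i = a_i*p_{i-1} + p_{i-2}, q_i = a_i*q_{i-1} + q_{i-2} with p_{-2}=0, p_{-1}=1, q_{-2}=1, q_{-1}=0):
  i=0: a_0=40, p_0 = 40*1 + 0 = 40, q_0 = 40*0 + 1 = 1.
  i=1: a_1=16, p_1 = 16*40 + 1 = 641, q_1 = 16*1 + 0 = 16.
Check: 641^2 - 1605*16^2 = 410881 - 410880 = 1, so (x, y) = (641, 16) solves the equation, and by the theorem it is the least positive solution.

(x, y) = (641, 16)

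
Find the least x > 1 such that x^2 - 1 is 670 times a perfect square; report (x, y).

First expand sqrt(670) as a continued fraction. With x_i = (sqrt(670) + m_i)/d_i and (m_0, d_0) = (0, 1): a_0 = floor(sqrt(670)) = 25, since 25^2 = 625 <= 670 < 676 = 26^2.
Iterate m_{i+1} = d_i*a_i - m_i, d_{i+1} = (670 - m_{i+1}^2)/d_i, a_{i+1} = floor((a_0 + m_{i+1})/d_{i+1}):
  m_1 = 1*25 - 0 = 25, d_1 = (670 - 25^2)/1 = 45/1 = 45, a_1 = floor((25 + 25)/45) = 1.
  m_2 = 45*1 - 25 = 20, d_2 = (670 - 20^2)/45 = 270/45 = 6, a_2 = floor((25 + 20)/6) = 7.
  m_3 = 6*7 - 20 = 22, d_3 = (670 - 22^2)/6 = 186/6 = 31, a_3 = floor((25 + 22)/31) = 1.
  m_4 = 31*1 - 22 = 9, d_4 = (670 - 9^2)/31 = 589/31 = 19, a_4 = floor((25 + 9)/19) = 1.
  m_5 = 19*1 - 9 = 10, d_5 = (670 - 10^2)/19 = 570/19 = 30, a_5 = floor((25 + 10)/30) = 1.
  m_6 = 30*1 - 10 = 20, d_6 = (670 - 20^2)/30 = 270/30 = 9, a_6 = floor((25 + 20)/9) = 5.
  m_7 = 9*5 - 20 = 25, d_7 = (670 - 25^2)/9 = 45/9 = 5, a_7 = floor((25 + 25)/5) = 10.
  m_8 = 5*10 - 25 = 25, d_8 = (670 - 25^2)/5 = 45/5 = 9, a_8 = floor((25 + 25)/9) = 5.
  m_9 = 9*5 - 25 = 20, d_9 = (670 - 20^2)/9 = 270/9 = 30, a_9 = floor((25 + 20)/30) = 1.
  m_10 = 30*1 - 20 = 10, d_10 = (670 - 10^2)/30 = 570/30 = 19, a_10 = floor((25 + 10)/19) = 1.
  m_11 = 19*1 - 10 = 9, d_11 = (670 - 9^2)/19 = 589/19 = 31, a_11 = floor((25 + 9)/31) = 1.
  m_12 = 31*1 - 9 = 22, d_12 = (670 - 22^2)/31 = 186/31 = 6, a_12 = floor((25 + 22)/6) = 7.
  m_13 = 6*7 - 22 = 20, d_13 = (670 - 20^2)/6 = 270/6 = 45, a_13 = floor((25 + 20)/45) = 1.
  m_14 = 45*1 - 20 = 25, d_14 = (670 - 25^2)/45 = 45/45 = 1, a_14 = floor((25 + 25)/1) = 50.
  m_15 = 1*50 - 25 = 25, d_15 = (670 - 25^2)/1 = 45/1 = 45: (m_15, d_15) = (m_1, d_1) = (25, 45), so from here the quotients repeat a_1, ..., a_14; the period length is 14.
So sqrt(670) = [25; (1, 7, 1, 1, 1, 5, 10, 5, 1, 1, 1, 7, 1, 50)] with period length k = 14.
k is even, so the fundamental solution of x^2 - 670y^2 = 1 is (p_{k-1}, q_{k-1}) = (p_13, q_13); compute convergents through index 13.
Convergents (p_i = a_i*p_{i-1} + p_{i-2}, q_i = a_i*q_{i-1} + q_{i-2} with p_{-2}=0, p_{-1}=1, q_{-2}=1, q_{-1}=0):
  i=0: a_0=25, p_0 = 25*1 + 0 = 25, q_0 = 25*0 + 1 = 1.
  i=1: a_1=1, p_1 = 1*25 + 1 = 26, q_1 = 1*1 + 0 = 1.
  i=2: a_2=7, p_2 = 7*26 + 25 = 207, q_2 = 7*1 + 1 = 8.
  i=3: a_3=1, p_3 = 1*207 + 26 = 233, q_3 = 1*8 + 1 = 9.
  i=4: a_4=1, p_4 = 1*233 + 207 = 440, q_4 = 1*9 + 8 = 17.
  i=5: a_5=1, p_5 = 1*440 + 233 = 673, q_5 = 1*17 + 9 = 26.
  i=6: a_6=5, p_6 = 5*673 + 440 = 3805, q_6 = 5*26 + 17 = 147.
  i=7: a_7=10, p_7 = 10*3805 + 673 = 38723, q_7 = 10*147 + 26 = 1496.
  i=8: a_8=5, p_8 = 5*38723 + 3805 = 197420, q_8 = 5*1496 + 147 = 7627.
  i=9: a_9=1, p_9 = 1*197420 + 38723 = 236143, q_9 = 1*7627 + 1496 = 9123.
  i=10: a_10=1, p_10 = 1*236143 + 197420 = 433563, q_10 = 1*9123 + 7627 = 16750.
  i=11: a_11=1, p_11 = 1*433563 + 236143 = 669706, q_11 = 1*16750 + 9123 = 25873.
  i=12: a_12=7, p_12 = 7*669706 + 433563 = 5121505, q_12 = 7*25873 + 16750 = 197861.
  i=13: a_13=1, p_13 = 1*5121505 + 669706 = 5791211, q_13 = 1*197861 + 25873 = 223734.
Check: 5791211^2 - 670*223734^2 = 33538124846521 - 33538124846520 = 1, so (x, y) = (5791211, 223734) solves the equation, and by the theorem it is the least positive solution.

(x, y) = (5791211, 223734)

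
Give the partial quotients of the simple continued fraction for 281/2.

[140; 2]

Run the Euclidean algorithm on 281 and 2; the successive quotients are the partial quotients a_0, a_1, ... (each step inverts the fractional part left over by the previous one):
  281 = 140*2 + 1, so a_0 = 140.
  2 = 2*1 + 0, so a_1 = 2.
The remainder reaches 0 after 2 divisions, so the expansion has 2 partial quotients, read off in order.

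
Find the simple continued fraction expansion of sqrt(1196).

Write x_i = (sqrt(1196) + m_i)/d_i with (m_0, d_0) = (0, 1). a_0 = floor(sqrt(1196)) = 34, since 34^2 = 1156 <= 1196 < 1225 = 35^2.
Iterate m_{i+1} = d_i*a_i - m_i, d_{i+1} = (1196 - m_{i+1}^2)/d_i, a_{i+1} = floor((a_0 + m_{i+1})/d_{i+1}):
  m_1 = 1*34 - 0 = 34, d_1 = (1196 - 34^2)/1 = 40/1 = 40, a_1 = floor((34 + 34)/40) = 1.
  m_2 = 40*1 - 34 = 6, d_2 = (1196 - 6^2)/40 = 1160/40 = 29, a_2 = floor((34 + 6)/29) = 1.
  m_3 = 29*1 - 6 = 23, d_3 = (1196 - 23^2)/29 = 667/29 = 23, a_3 = floor((34 + 23)/23) = 2.
  m_4 = 23*2 - 23 = 23, d_4 = (1196 - 23^2)/23 = 667/23 = 29, a_4 = floor((34 + 23)/29) = 1.
  m_5 = 29*1 - 23 = 6, d_5 = (1196 - 6^2)/29 = 1160/29 = 40, a_5 = floor((34 + 6)/40) = 1.
  m_6 = 40*1 - 6 = 34, d_6 = (1196 - 34^2)/40 = 40/40 = 1, a_6 = floor((34 + 34)/1) = 68.
  m_7 = 1*68 - 34 = 34, d_7 = (1196 - 34^2)/1 = 40/1 = 40: (m_7, d_7) = (m_1, d_1) = (34, 40), so from here the quotients repeat a_1, ..., a_6; the period length is 6.
Hence the expansion of sqrt(1196) is a_0 = 34 followed by the repeating block 1, 1, 2, 1, 1, 68 (period 6).

[34; (1, 1, 2, 1, 1, 68)]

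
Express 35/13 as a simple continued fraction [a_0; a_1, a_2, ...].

[2; 1, 2, 4]

Run the Euclidean algorithm on 35 and 13; the successive quotients are the partial quotients a_0, a_1, ... (each step inverts the fractional part left over by the previous one):
  35 = 2*13 + 9, so a_0 = 2.
  13 = 1*9 + 4, so a_1 = 1.
  9 = 2*4 + 1, so a_2 = 2.
  4 = 4*1 + 0, so a_3 = 4.
The remainder reaches 0 after 4 divisions, so the expansion has 4 partial quotients, read off in order.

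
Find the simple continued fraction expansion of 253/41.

[6; 5, 1, 6]

Run the Euclidean algorithm on 253 and 41; the successive quotients are the partial quotients a_0, a_1, ... (each step inverts the fractional part left over by the previous one):
  253 = 6*41 + 7, so a_0 = 6.
  41 = 5*7 + 6, so a_1 = 5.
  7 = 1*6 + 1, so a_2 = 1.
  6 = 6*1 + 0, so a_3 = 6.
The remainder reaches 0 after 4 divisions, so the expansion has 4 partial quotients, read off in order.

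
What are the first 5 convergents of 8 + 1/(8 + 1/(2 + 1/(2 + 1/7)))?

Using the convergent recurrence p_i = a_i*p_{i-1} + p_{i-2}, q_i = a_i*q_{i-1} + q_{i-2} with p_{-2}=0, p_{-1}=1, q_{-2}=1, q_{-1}=0:
  i=0: a_0=8, p_0 = 8*1 + 0 = 8, q_0 = 8*0 + 1 = 1.
  i=1: a_1=8, p_1 = 8*8 + 1 = 65, q_1 = 8*1 + 0 = 8.
  i=2: a_2=2, p_2 = 2*65 + 8 = 138, q_2 = 2*8 + 1 = 17.
  i=3: a_3=2, p_3 = 2*138 + 65 = 341, q_3 = 2*17 + 8 = 42.
  i=4: a_4=7, p_4 = 7*341 + 138 = 2525, q_4 = 7*42 + 17 = 311.

8/1, 65/8, 138/17, 341/42, 2525/311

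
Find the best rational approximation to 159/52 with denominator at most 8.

Expand x = 159/52 as a continued fraction with the Euclidean algorithm:
  159 = 3*52 + 3, so a_0 = 3.
  52 = 17*3 + 1, so a_1 = 17.
  3 = 3*1 + 0, so a_2 = 3.
so x = [3; 17, 3].
Convergents (p_i = a_i*p_{i-1} + p_{i-2}, q_i = a_i*q_{i-1} + q_{i-2} with p_{-2}=0, p_{-1}=1, q_{-2}=1, q_{-1}=0), until the denominator exceeds 8:
  i=0: a_0=3, p_0 = 3*1 + 0 = 3, q_0 = 3*0 + 1 = 1.
  i=1: a_1=17, p_1 = 17*3 + 1 = 52, q_1 = 17*1 + 0 = 17.
q_1 = 17 > 8, so the last convergent with denominator <= 8 is p_0/q_0 = 3/1.
The closest fraction with denominator <= 8 is either p_0/q_0 or the intermediate fraction (k*p_0 + p_{-1})/(k*q_0 + q_{-1}) with the largest k >= 1 whose denominator stays <= 8; these approach x as k grows, and every other convergent or intermediate fraction in range is farther away.
Largest k: floor((8 - q_{-1})/q_0) = floor((8 - 0)/1) = 8 (using the seeds p_{-1} = 1, q_{-1} = 0).
That gives (8*3 + 1)/(8*1 + 0) = 25/8.
Compare the errors: |x - 3/1| = |159*1 - 3*52|/(52*1) = 3/52, and |x - 25/8| = |159*8 - 25*52|/(52*8) = 28/416.
Cross-multiplying, 3*416 = 1248 < 1456 = 28*52, so 3/52 is smaller: the convergent 3/1 is closer to x than 25/8.

3/1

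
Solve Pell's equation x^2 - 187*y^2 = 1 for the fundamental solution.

First expand sqrt(187) as a continued fraction. With x_i = (sqrt(187) + m_i)/d_i and (m_0, d_0) = (0, 1): a_0 = floor(sqrt(187)) = 13, since 13^2 = 169 <= 187 < 196 = 14^2.
Iterate m_{i+1} = d_i*a_i - m_i, d_{i+1} = (187 - m_{i+1}^2)/d_i, a_{i+1} = floor((a_0 + m_{i+1})/d_{i+1}):
  m_1 = 1*13 - 0 = 13, d_1 = (187 - 13^2)/1 = 18/1 = 18, a_1 = floor((13 + 13)/18) = 1.
  m_2 = 18*1 - 13 = 5, d_2 = (187 - 5^2)/18 = 162/18 = 9, a_2 = floor((13 + 5)/9) = 2.
  m_3 = 9*2 - 5 = 13, d_3 = (187 - 13^2)/9 = 18/9 = 2, a_3 = floor((13 + 13)/2) = 13.
  m_4 = 2*13 - 13 = 13, d_4 = (187 - 13^2)/2 = 18/2 = 9, a_4 = floor((13 + 13)/9) = 2.
  m_5 = 9*2 - 13 = 5, d_5 = (187 - 5^2)/9 = 162/9 = 18, a_5 = floor((13 + 5)/18) = 1.
  m_6 = 18*1 - 5 = 13, d_6 = (187 - 13^2)/18 = 18/18 = 1, a_6 = floor((13 + 13)/1) = 26.
  m_7 = 1*26 - 13 = 13, d_7 = (187 - 13^2)/1 = 18/1 = 18: (m_7, d_7) = (m_1, d_1) = (13, 18), so from here the quotients repeat a_1, ..., a_6; the period length is 6.
So sqrt(187) = [13; (1, 2, 13, 2, 1, 26)] with period length k = 6.
k is even, so the fundamental solution of x^2 - 187y^2 = 1 is (p_{k-1}, q_{k-1}) = (p_5, q_5); compute convergents through index 5.
Convergents (p_i = a_i*p_{i-1} + p_{i-2}, q_i = a_i*q_{i-1} + q_{i-2} with p_{-2}=0, p_{-1}=1, q_{-2}=1, q_{-1}=0):
  i=0: a_0=13, p_0 = 13*1 + 0 = 13, q_0 = 13*0 + 1 = 1.
  i=1: a_1=1, p_1 = 1*13 + 1 = 14, q_1 = 1*1 + 0 = 1.
  i=2: a_2=2, p_2 = 2*14 + 13 = 41, q_2 = 2*1 + 1 = 3.
  i=3: a_3=13, p_3 = 13*41 + 14 = 547, q_3 = 13*3 + 1 = 40.
  i=4: a_4=2, p_4 = 2*547 + 41 = 1135, q_4 = 2*40 + 3 = 83.
  i=5: a_5=1, p_5 = 1*1135 + 547 = 1682, q_5 = 1*83 + 40 = 123.
Check: 1682^2 - 187*123^2 = 2829124 - 2829123 = 1, so (x, y) = (1682, 123) solves the equation, and by the theorem it is the least positive solution.

(x, y) = (1682, 123)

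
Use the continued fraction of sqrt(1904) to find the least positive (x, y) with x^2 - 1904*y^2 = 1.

(x, y) = (28799, 660)

First expand sqrt(1904) as a continued fraction. With x_i = (sqrt(1904) + m_i)/d_i and (m_0, d_0) = (0, 1): a_0 = floor(sqrt(1904)) = 43, since 43^2 = 1849 <= 1904 < 1936 = 44^2.
Iterate m_{i+1} = d_i*a_i - m_i, d_{i+1} = (1904 - m_{i+1}^2)/d_i, a_{i+1} = floor((a_0 + m_{i+1})/d_{i+1}):
  m_1 = 1*43 - 0 = 43, d_1 = (1904 - 43^2)/1 = 55/1 = 55, a_1 = floor((43 + 43)/55) = 1.
  m_2 = 55*1 - 43 = 12, d_2 = (1904 - 12^2)/55 = 1760/55 = 32, a_2 = floor((43 + 12)/32) = 1.
  m_3 = 32*1 - 12 = 20, d_3 = (1904 - 20^2)/32 = 1504/32 = 47, a_3 = floor((43 + 20)/47) = 1.
  m_4 = 47*1 - 20 = 27, d_4 = (1904 - 27^2)/47 = 1175/47 = 25, a_4 = floor((43 + 27)/25) = 2.
  m_5 = 25*2 - 27 = 23, d_5 = (1904 - 23^2)/25 = 1375/25 = 55, a_5 = floor((43 + 23)/55) = 1.
  m_6 = 55*1 - 23 = 32, d_6 = (1904 - 32^2)/55 = 880/55 = 16, a_6 = floor((43 + 32)/16) = 4.
  m_7 = 16*4 - 32 = 32, d_7 = (1904 - 32^2)/16 = 880/16 = 55, a_7 = floor((43 + 32)/55) = 1.
  m_8 = 55*1 - 32 = 23, d_8 = (1904 - 23^2)/55 = 1375/55 = 25, a_8 = floor((43 + 23)/25) = 2.
  m_9 = 25*2 - 23 = 27, d_9 = (1904 - 27^2)/25 = 1175/25 = 47, a_9 = floor((43 + 27)/47) = 1.
  m_10 = 47*1 - 27 = 20, d_10 = (1904 - 20^2)/47 = 1504/47 = 32, a_10 = floor((43 + 20)/32) = 1.
  m_11 = 32*1 - 20 = 12, d_11 = (1904 - 12^2)/32 = 1760/32 = 55, a_11 = floor((43 + 12)/55) = 1.
  m_12 = 55*1 - 12 = 43, d_12 = (1904 - 43^2)/55 = 55/55 = 1, a_12 = floor((43 + 43)/1) = 86.
  m_13 = 1*86 - 43 = 43, d_13 = (1904 - 43^2)/1 = 55/1 = 55: (m_13, d_13) = (m_1, d_1) = (43, 55), so from here the quotients repeat a_1, ..., a_12; the period length is 12.
So sqrt(1904) = [43; (1, 1, 1, 2, 1, 4, 1, 2, 1, 1, 1, 86)] with period length k = 12.
k is even, so the fundamental solution of x^2 - 1904y^2 = 1 is (p_{k-1}, q_{k-1}) = (p_11, q_11); compute convergents through index 11.
Convergents (p_i = a_i*p_{i-1} + p_{i-2}, q_i = a_i*q_{i-1} + q_{i-2} with p_{-2}=0, p_{-1}=1, q_{-2}=1, q_{-1}=0):
  i=0: a_0=43, p_0 = 43*1 + 0 = 43, q_0 = 43*0 + 1 = 1.
  i=1: a_1=1, p_1 = 1*43 + 1 = 44, q_1 = 1*1 + 0 = 1.
  i=2: a_2=1, p_2 = 1*44 + 43 = 87, q_2 = 1*1 + 1 = 2.
  i=3: a_3=1, p_3 = 1*87 + 44 = 131, q_3 = 1*2 + 1 = 3.
  i=4: a_4=2, p_4 = 2*131 + 87 = 349, q_4 = 2*3 + 2 = 8.
  i=5: a_5=1, p_5 = 1*349 + 131 = 480, q_5 = 1*8 + 3 = 11.
  i=6: a_6=4, p_6 = 4*480 + 349 = 2269, q_6 = 4*11 + 8 = 52.
  i=7: a_7=1, p_7 = 1*2269 + 480 = 2749, q_7 = 1*52 + 11 = 63.
  i=8: a_8=2, p_8 = 2*2749 + 2269 = 7767, q_8 = 2*63 + 52 = 178.
  i=9: a_9=1, p_9 = 1*7767 + 2749 = 10516, q_9 = 1*178 + 63 = 241.
  i=10: a_10=1, p_10 = 1*10516 + 7767 = 18283, q_10 = 1*241 + 178 = 419.
  i=11: a_11=1, p_11 = 1*18283 + 10516 = 28799, q_11 = 1*419 + 241 = 660.
Check: 28799^2 - 1904*660^2 = 829382401 - 829382400 = 1, so (x, y) = (28799, 660) solves the equation, and by the theorem it is the least positive solution.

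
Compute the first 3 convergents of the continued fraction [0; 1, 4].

0/1, 1/1, 4/5

Using the convergent recurrence p_i = a_i*p_{i-1} + p_{i-2}, q_i = a_i*q_{i-1} + q_{i-2} with p_{-2}=0, p_{-1}=1, q_{-2}=1, q_{-1}=0:
  i=0: a_0=0, p_0 = 0*1 + 0 = 0, q_0 = 0*0 + 1 = 1.
  i=1: a_1=1, p_1 = 1*0 + 1 = 1, q_1 = 1*1 + 0 = 1.
  i=2: a_2=4, p_2 = 4*1 + 0 = 4, q_2 = 4*1 + 1 = 5.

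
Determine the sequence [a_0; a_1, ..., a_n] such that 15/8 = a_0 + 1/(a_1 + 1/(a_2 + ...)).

Run the Euclidean algorithm on 15 and 8; the successive quotients are the partial quotients a_0, a_1, ... (each step inverts the fractional part left over by the previous one):
  15 = 1*8 + 7, so a_0 = 1.
  8 = 1*7 + 1, so a_1 = 1.
  7 = 7*1 + 0, so a_2 = 7.
The remainder reaches 0 after 3 divisions, so the expansion has 3 partial quotients, read off in order.

[1; 1, 7]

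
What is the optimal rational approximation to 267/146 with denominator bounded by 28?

42/23

Expand x = 267/146 as a continued fraction with the Euclidean algorithm:
  267 = 1*146 + 121, so a_0 = 1.
  146 = 1*121 + 25, so a_1 = 1.
  121 = 4*25 + 21, so a_2 = 4.
  25 = 1*21 + 4, so a_3 = 1.
  21 = 5*4 + 1, so a_4 = 5.
  4 = 4*1 + 0, so a_5 = 4.
so x = [1; 1, 4, 1, 5, 4].
Convergents (p_i = a_i*p_{i-1} + p_{i-2}, q_i = a_i*q_{i-1} + q_{i-2} with p_{-2}=0, p_{-1}=1, q_{-2}=1, q_{-1}=0), until the denominator exceeds 28:
  i=0: a_0=1, p_0 = 1*1 + 0 = 1, q_0 = 1*0 + 1 = 1.
  i=1: a_1=1, p_1 = 1*1 + 1 = 2, q_1 = 1*1 + 0 = 1.
  i=2: a_2=4, p_2 = 4*2 + 1 = 9, q_2 = 4*1 + 1 = 5.
  i=3: a_3=1, p_3 = 1*9 + 2 = 11, q_3 = 1*5 + 1 = 6.
  i=4: a_4=5, p_4 = 5*11 + 9 = 64, q_4 = 5*6 + 5 = 35.
q_4 = 35 > 28, so the last convergent with denominator <= 28 is p_3/q_3 = 11/6.
The closest fraction with denominator <= 28 is either p_3/q_3 or the intermediate fraction (k*p_3 + p_2)/(k*q_3 + q_2) with the largest k >= 1 whose denominator stays <= 28; these approach x as k grows, and every other convergent or intermediate fraction in range is farther away.
Largest k: floor((28 - q_2)/q_3) = floor((28 - 5)/6) = 3.
That gives (3*11 + 9)/(3*6 + 5) = 42/23.
Compare the errors: |x - 11/6| = |267*6 - 11*146|/(146*6) = 4/876, and |x - 42/23| = |267*23 - 42*146|/(146*23) = 9/3358.
Cross-multiplying, 9*876 = 7884 < 13432 = 4*3358, so 9/3358 is smaller: the intermediate fraction 42/23 is closer to x than 11/6.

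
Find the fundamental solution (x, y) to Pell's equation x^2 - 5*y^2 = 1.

(x, y) = (9, 4)

First expand sqrt(5) as a continued fraction. With x_i = (sqrt(5) + m_i)/d_i and (m_0, d_0) = (0, 1): a_0 = floor(sqrt(5)) = 2, since 2^2 = 4 <= 5 < 9 = 3^2.
Iterate m_{i+1} = d_i*a_i - m_i, d_{i+1} = (5 - m_{i+1}^2)/d_i, a_{i+1} = floor((a_0 + m_{i+1})/d_{i+1}):
  m_1 = 1*2 - 0 = 2, d_1 = (5 - 2^2)/1 = 1/1 = 1, a_1 = floor((2 + 2)/1) = 4.
  m_2 = 1*4 - 2 = 2, d_2 = (5 - 2^2)/1 = 1/1 = 1: (m_2, d_2) = (m_1, d_1) = (2, 1), so from here the quotient a_1 repeats; the period length is 1.
So sqrt(5) = [2; (4)] with period length k = 1.
k is odd, so (p_{k-1}, q_{k-1}) only solves x^2 - 5y^2 = -1 and the fundamental solution of x^2 - 5y^2 = 1 is (p_{2k-1}, q_{2k-1}) = (p_1, q_1); compute convergents through index 1, running through the period twice.
Convergents (p_i = a_i*p_{i-1} + p_{i-2}, q_i = a_i*q_{i-1} + q_{i-2} with p_{-2}=0, p_{-1}=1, q_{-2}=1, q_{-1}=0):
  i=0: a_0=2, p_0 = 2*1 + 0 = 2, q_0 = 2*0 + 1 = 1.
  i=1: a_1=4, p_1 = 4*2 + 1 = 9, q_1 = 4*1 + 0 = 4.
Indeed p_0^2 - 5*q_0^2 = 4 - 5 = -1, not +1.
Check: 9^2 - 5*4^2 = 81 - 80 = 1, so (x, y) = (9, 4) solves the equation, and by the theorem it is the least positive solution.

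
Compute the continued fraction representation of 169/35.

[4; 1, 4, 1, 5]

Run the Euclidean algorithm on 169 and 35; the successive quotients are the partial quotients a_0, a_1, ... (each step inverts the fractional part left over by the previous one):
  169 = 4*35 + 29, so a_0 = 4.
  35 = 1*29 + 6, so a_1 = 1.
  29 = 4*6 + 5, so a_2 = 4.
  6 = 1*5 + 1, so a_3 = 1.
  5 = 5*1 + 0, so a_4 = 5.
The remainder reaches 0 after 5 divisions, so the expansion has 5 partial quotients, read off in order.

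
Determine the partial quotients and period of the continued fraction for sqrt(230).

Write x_i = (sqrt(230) + m_i)/d_i with (m_0, d_0) = (0, 1). a_0 = floor(sqrt(230)) = 15, since 15^2 = 225 <= 230 < 256 = 16^2.
Iterate m_{i+1} = d_i*a_i - m_i, d_{i+1} = (230 - m_{i+1}^2)/d_i, a_{i+1} = floor((a_0 + m_{i+1})/d_{i+1}):
  m_1 = 1*15 - 0 = 15, d_1 = (230 - 15^2)/1 = 5/1 = 5, a_1 = floor((15 + 15)/5) = 6.
  m_2 = 5*6 - 15 = 15, d_2 = (230 - 15^2)/5 = 5/5 = 1, a_2 = floor((15 + 15)/1) = 30.
  m_3 = 1*30 - 15 = 15, d_3 = (230 - 15^2)/1 = 5/1 = 5: (m_3, d_3) = (m_1, d_1) = (15, 5), so from here the quotients repeat a_1, a_2; the period length is 2.
Hence the expansion of sqrt(230) is a_0 = 15 followed by the repeating block 6, 30 (period 2).

[15; (6, 30)]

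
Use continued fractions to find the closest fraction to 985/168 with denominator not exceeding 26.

129/22

Expand x = 985/168 as a continued fraction with the Euclidean algorithm:
  985 = 5*168 + 145, so a_0 = 5.
  168 = 1*145 + 23, so a_1 = 1.
  145 = 6*23 + 7, so a_2 = 6.
  23 = 3*7 + 2, so a_3 = 3.
  7 = 3*2 + 1, so a_4 = 3.
  2 = 2*1 + 0, so a_5 = 2.
so x = [5; 1, 6, 3, 3, 2].
Convergents (p_i = a_i*p_{i-1} + p_{i-2}, q_i = a_i*q_{i-1} + q_{i-2} with p_{-2}=0, p_{-1}=1, q_{-2}=1, q_{-1}=0), until the denominator exceeds 26:
  i=0: a_0=5, p_0 = 5*1 + 0 = 5, q_0 = 5*0 + 1 = 1.
  i=1: a_1=1, p_1 = 1*5 + 1 = 6, q_1 = 1*1 + 0 = 1.
  i=2: a_2=6, p_2 = 6*6 + 5 = 41, q_2 = 6*1 + 1 = 7.
  i=3: a_3=3, p_3 = 3*41 + 6 = 129, q_3 = 3*7 + 1 = 22.
  i=4: a_4=3, p_4 = 3*129 + 41 = 428, q_4 = 3*22 + 7 = 73.
q_4 = 73 > 26, so the last convergent with denominator <= 26 is p_3/q_3 = 129/22.
The closest fraction with denominator <= 26 is either p_3/q_3 or the intermediate fraction (k*p_3 + p_2)/(k*q_3 + q_2) with the largest k >= 1 whose denominator stays <= 26; these approach x as k grows, and every other convergent or intermediate fraction in range is farther away.
Largest k: floor((26 - q_2)/q_3) = floor((26 - 7)/22) = 0.
Since k = 0, no intermediate fraction beyond p_3/q_3 has denominator <= 26, so the convergent 129/22 is the closest (its error is |985*22 - 129*168|/(168*22) = 2/3696).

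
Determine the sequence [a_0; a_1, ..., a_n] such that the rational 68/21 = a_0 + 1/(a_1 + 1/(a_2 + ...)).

Run the Euclidean algorithm on 68 and 21; the successive quotients are the partial quotients a_0, a_1, ... (each step inverts the fractional part left over by the previous one):
  68 = 3*21 + 5, so a_0 = 3.
  21 = 4*5 + 1, so a_1 = 4.
  5 = 5*1 + 0, so a_2 = 5.
The remainder reaches 0 after 3 divisions, so the expansion has 3 partial quotients, read off in order.

[3; 4, 5]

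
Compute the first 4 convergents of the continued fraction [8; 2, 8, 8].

8/1, 17/2, 144/17, 1169/138

Using the convergent recurrence p_i = a_i*p_{i-1} + p_{i-2}, q_i = a_i*q_{i-1} + q_{i-2} with p_{-2}=0, p_{-1}=1, q_{-2}=1, q_{-1}=0:
  i=0: a_0=8, p_0 = 8*1 + 0 = 8, q_0 = 8*0 + 1 = 1.
  i=1: a_1=2, p_1 = 2*8 + 1 = 17, q_1 = 2*1 + 0 = 2.
  i=2: a_2=8, p_2 = 8*17 + 8 = 144, q_2 = 8*2 + 1 = 17.
  i=3: a_3=8, p_3 = 8*144 + 17 = 1169, q_3 = 8*17 + 2 = 138.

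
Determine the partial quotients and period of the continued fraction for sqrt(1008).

[31; (1, 2, 1, 62)]

Write x_i = (sqrt(1008) + m_i)/d_i with (m_0, d_0) = (0, 1). a_0 = floor(sqrt(1008)) = 31, since 31^2 = 961 <= 1008 < 1024 = 32^2.
Iterate m_{i+1} = d_i*a_i - m_i, d_{i+1} = (1008 - m_{i+1}^2)/d_i, a_{i+1} = floor((a_0 + m_{i+1})/d_{i+1}):
  m_1 = 1*31 - 0 = 31, d_1 = (1008 - 31^2)/1 = 47/1 = 47, a_1 = floor((31 + 31)/47) = 1.
  m_2 = 47*1 - 31 = 16, d_2 = (1008 - 16^2)/47 = 752/47 = 16, a_2 = floor((31 + 16)/16) = 2.
  m_3 = 16*2 - 16 = 16, d_3 = (1008 - 16^2)/16 = 752/16 = 47, a_3 = floor((31 + 16)/47) = 1.
  m_4 = 47*1 - 16 = 31, d_4 = (1008 - 31^2)/47 = 47/47 = 1, a_4 = floor((31 + 31)/1) = 62.
  m_5 = 1*62 - 31 = 31, d_5 = (1008 - 31^2)/1 = 47/1 = 47: (m_5, d_5) = (m_1, d_1) = (31, 47), so from here the quotients repeat a_1, ..., a_4; the period length is 4.
Hence the expansion of sqrt(1008) is a_0 = 31 followed by the repeating block 1, 2, 1, 62 (period 4).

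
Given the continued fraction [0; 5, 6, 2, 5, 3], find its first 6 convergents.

0/1, 1/5, 6/31, 13/67, 71/366, 226/1165

Using the convergent recurrence p_i = a_i*p_{i-1} + p_{i-2}, q_i = a_i*q_{i-1} + q_{i-2} with p_{-2}=0, p_{-1}=1, q_{-2}=1, q_{-1}=0:
  i=0: a_0=0, p_0 = 0*1 + 0 = 0, q_0 = 0*0 + 1 = 1.
  i=1: a_1=5, p_1 = 5*0 + 1 = 1, q_1 = 5*1 + 0 = 5.
  i=2: a_2=6, p_2 = 6*1 + 0 = 6, q_2 = 6*5 + 1 = 31.
  i=3: a_3=2, p_3 = 2*6 + 1 = 13, q_3 = 2*31 + 5 = 67.
  i=4: a_4=5, p_4 = 5*13 + 6 = 71, q_4 = 5*67 + 31 = 366.
  i=5: a_5=3, p_5 = 3*71 + 13 = 226, q_5 = 3*366 + 67 = 1165.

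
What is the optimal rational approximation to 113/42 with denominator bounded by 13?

Expand x = 113/42 as a continued fraction with the Euclidean algorithm:
  113 = 2*42 + 29, so a_0 = 2.
  42 = 1*29 + 13, so a_1 = 1.
  29 = 2*13 + 3, so a_2 = 2.
  13 = 4*3 + 1, so a_3 = 4.
  3 = 3*1 + 0, so a_4 = 3.
so x = [2; 1, 2, 4, 3].
Convergents (p_i = a_i*p_{i-1} + p_{i-2}, q_i = a_i*q_{i-1} + q_{i-2} with p_{-2}=0, p_{-1}=1, q_{-2}=1, q_{-1}=0), until the denominator exceeds 13:
  i=0: a_0=2, p_0 = 2*1 + 0 = 2, q_0 = 2*0 + 1 = 1.
  i=1: a_1=1, p_1 = 1*2 + 1 = 3, q_1 = 1*1 + 0 = 1.
  i=2: a_2=2, p_2 = 2*3 + 2 = 8, q_2 = 2*1 + 1 = 3.
  i=3: a_3=4, p_3 = 4*8 + 3 = 35, q_3 = 4*3 + 1 = 13.
  i=4: a_4=3, p_4 = 3*35 + 8 = 113, q_4 = 3*13 + 3 = 42.
q_4 = 42 > 13, so the last convergent with denominator <= 13 is p_3/q_3 = 35/13.
The closest fraction with denominator <= 13 is either p_3/q_3 or the intermediate fraction (k*p_3 + p_2)/(k*q_3 + q_2) with the largest k >= 1 whose denominator stays <= 13; these approach x as k grows, and every other convergent or intermediate fraction in range is farther away.
Largest k: floor((13 - q_2)/q_3) = floor((13 - 3)/13) = 0.
Since k = 0, no intermediate fraction beyond p_3/q_3 has denominator <= 13, so the convergent 35/13 is the closest (its error is |113*13 - 35*42|/(42*13) = 1/546).

35/13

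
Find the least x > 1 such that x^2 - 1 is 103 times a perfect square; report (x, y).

First expand sqrt(103) as a continued fraction. With x_i = (sqrt(103) + m_i)/d_i and (m_0, d_0) = (0, 1): a_0 = floor(sqrt(103)) = 10, since 10^2 = 100 <= 103 < 121 = 11^2.
Iterate m_{i+1} = d_i*a_i - m_i, d_{i+1} = (103 - m_{i+1}^2)/d_i, a_{i+1} = floor((a_0 + m_{i+1})/d_{i+1}):
  m_1 = 1*10 - 0 = 10, d_1 = (103 - 10^2)/1 = 3/1 = 3, a_1 = floor((10 + 10)/3) = 6.
  m_2 = 3*6 - 10 = 8, d_2 = (103 - 8^2)/3 = 39/3 = 13, a_2 = floor((10 + 8)/13) = 1.
  m_3 = 13*1 - 8 = 5, d_3 = (103 - 5^2)/13 = 78/13 = 6, a_3 = floor((10 + 5)/6) = 2.
  m_4 = 6*2 - 5 = 7, d_4 = (103 - 7^2)/6 = 54/6 = 9, a_4 = floor((10 + 7)/9) = 1.
  m_5 = 9*1 - 7 = 2, d_5 = (103 - 2^2)/9 = 99/9 = 11, a_5 = floor((10 + 2)/11) = 1.
  m_6 = 11*1 - 2 = 9, d_6 = (103 - 9^2)/11 = 22/11 = 2, a_6 = floor((10 + 9)/2) = 9.
  m_7 = 2*9 - 9 = 9, d_7 = (103 - 9^2)/2 = 22/2 = 11, a_7 = floor((10 + 9)/11) = 1.
  m_8 = 11*1 - 9 = 2, d_8 = (103 - 2^2)/11 = 99/11 = 9, a_8 = floor((10 + 2)/9) = 1.
  m_9 = 9*1 - 2 = 7, d_9 = (103 - 7^2)/9 = 54/9 = 6, a_9 = floor((10 + 7)/6) = 2.
  m_10 = 6*2 - 7 = 5, d_10 = (103 - 5^2)/6 = 78/6 = 13, a_10 = floor((10 + 5)/13) = 1.
  m_11 = 13*1 - 5 = 8, d_11 = (103 - 8^2)/13 = 39/13 = 3, a_11 = floor((10 + 8)/3) = 6.
  m_12 = 3*6 - 8 = 10, d_12 = (103 - 10^2)/3 = 3/3 = 1, a_12 = floor((10 + 10)/1) = 20.
  m_13 = 1*20 - 10 = 10, d_13 = (103 - 10^2)/1 = 3/1 = 3: (m_13, d_13) = (m_1, d_1) = (10, 3), so from here the quotients repeat a_1, ..., a_12; the period length is 12.
So sqrt(103) = [10; (6, 1, 2, 1, 1, 9, 1, 1, 2, 1, 6, 20)] with period length k = 12.
k is even, so the fundamental solution of x^2 - 103y^2 = 1 is (p_{k-1}, q_{k-1}) = (p_11, q_11); compute convergents through index 11.
Convergents (p_i = a_i*p_{i-1} + p_{i-2}, q_i = a_i*q_{i-1} + q_{i-2} with p_{-2}=0, p_{-1}=1, q_{-2}=1, q_{-1}=0):
  i=0: a_0=10, p_0 = 10*1 + 0 = 10, q_0 = 10*0 + 1 = 1.
  i=1: a_1=6, p_1 = 6*10 + 1 = 61, q_1 = 6*1 + 0 = 6.
  i=2: a_2=1, p_2 = 1*61 + 10 = 71, q_2 = 1*6 + 1 = 7.
  i=3: a_3=2, p_3 = 2*71 + 61 = 203, q_3 = 2*7 + 6 = 20.
  i=4: a_4=1, p_4 = 1*203 + 71 = 274, q_4 = 1*20 + 7 = 27.
  i=5: a_5=1, p_5 = 1*274 + 203 = 477, q_5 = 1*27 + 20 = 47.
  i=6: a_6=9, p_6 = 9*477 + 274 = 4567, q_6 = 9*47 + 27 = 450.
  i=7: a_7=1, p_7 = 1*4567 + 477 = 5044, q_7 = 1*450 + 47 = 497.
  i=8: a_8=1, p_8 = 1*5044 + 4567 = 9611, q_8 = 1*497 + 450 = 947.
  i=9: a_9=2, p_9 = 2*9611 + 5044 = 24266, q_9 = 2*947 + 497 = 2391.
  i=10: a_10=1, p_10 = 1*24266 + 9611 = 33877, q_10 = 1*2391 + 947 = 3338.
  i=11: a_11=6, p_11 = 6*33877 + 24266 = 227528, q_11 = 6*3338 + 2391 = 22419.
Check: 227528^2 - 103*22419^2 = 51768990784 - 51768990783 = 1, so (x, y) = (227528, 22419) solves the equation, and by the theorem it is the least positive solution.

(x, y) = (227528, 22419)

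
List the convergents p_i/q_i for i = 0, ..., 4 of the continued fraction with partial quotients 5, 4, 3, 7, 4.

Using the convergent recurrence p_i = a_i*p_{i-1} + p_{i-2}, q_i = a_i*q_{i-1} + q_{i-2} with p_{-2}=0, p_{-1}=1, q_{-2}=1, q_{-1}=0:
  i=0: a_0=5, p_0 = 5*1 + 0 = 5, q_0 = 5*0 + 1 = 1.
  i=1: a_1=4, p_1 = 4*5 + 1 = 21, q_1 = 4*1 + 0 = 4.
  i=2: a_2=3, p_2 = 3*21 + 5 = 68, q_2 = 3*4 + 1 = 13.
  i=3: a_3=7, p_3 = 7*68 + 21 = 497, q_3 = 7*13 + 4 = 95.
  i=4: a_4=4, p_4 = 4*497 + 68 = 2056, q_4 = 4*95 + 13 = 393.

5/1, 21/4, 68/13, 497/95, 2056/393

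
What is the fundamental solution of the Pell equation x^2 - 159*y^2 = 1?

(x, y) = (1324, 105)

First expand sqrt(159) as a continued fraction. With x_i = (sqrt(159) + m_i)/d_i and (m_0, d_0) = (0, 1): a_0 = floor(sqrt(159)) = 12, since 12^2 = 144 <= 159 < 169 = 13^2.
Iterate m_{i+1} = d_i*a_i - m_i, d_{i+1} = (159 - m_{i+1}^2)/d_i, a_{i+1} = floor((a_0 + m_{i+1})/d_{i+1}):
  m_1 = 1*12 - 0 = 12, d_1 = (159 - 12^2)/1 = 15/1 = 15, a_1 = floor((12 + 12)/15) = 1.
  m_2 = 15*1 - 12 = 3, d_2 = (159 - 3^2)/15 = 150/15 = 10, a_2 = floor((12 + 3)/10) = 1.
  m_3 = 10*1 - 3 = 7, d_3 = (159 - 7^2)/10 = 110/10 = 11, a_3 = floor((12 + 7)/11) = 1.
  m_4 = 11*1 - 7 = 4, d_4 = (159 - 4^2)/11 = 143/11 = 13, a_4 = floor((12 + 4)/13) = 1.
  m_5 = 13*1 - 4 = 9, d_5 = (159 - 9^2)/13 = 78/13 = 6, a_5 = floor((12 + 9)/6) = 3.
  m_6 = 6*3 - 9 = 9, d_6 = (159 - 9^2)/6 = 78/6 = 13, a_6 = floor((12 + 9)/13) = 1.
  m_7 = 13*1 - 9 = 4, d_7 = (159 - 4^2)/13 = 143/13 = 11, a_7 = floor((12 + 4)/11) = 1.
  m_8 = 11*1 - 4 = 7, d_8 = (159 - 7^2)/11 = 110/11 = 10, a_8 = floor((12 + 7)/10) = 1.
  m_9 = 10*1 - 7 = 3, d_9 = (159 - 3^2)/10 = 150/10 = 15, a_9 = floor((12 + 3)/15) = 1.
  m_10 = 15*1 - 3 = 12, d_10 = (159 - 12^2)/15 = 15/15 = 1, a_10 = floor((12 + 12)/1) = 24.
  m_11 = 1*24 - 12 = 12, d_11 = (159 - 12^2)/1 = 15/1 = 15: (m_11, d_11) = (m_1, d_1) = (12, 15), so from here the quotients repeat a_1, ..., a_10; the period length is 10.
So sqrt(159) = [12; (1, 1, 1, 1, 3, 1, 1, 1, 1, 24)] with period length k = 10.
k is even, so the fundamental solution of x^2 - 159y^2 = 1 is (p_{k-1}, q_{k-1}) = (p_9, q_9); compute convergents through index 9.
Convergents (p_i = a_i*p_{i-1} + p_{i-2}, q_i = a_i*q_{i-1} + q_{i-2} with p_{-2}=0, p_{-1}=1, q_{-2}=1, q_{-1}=0):
  i=0: a_0=12, p_0 = 12*1 + 0 = 12, q_0 = 12*0 + 1 = 1.
  i=1: a_1=1, p_1 = 1*12 + 1 = 13, q_1 = 1*1 + 0 = 1.
  i=2: a_2=1, p_2 = 1*13 + 12 = 25, q_2 = 1*1 + 1 = 2.
  i=3: a_3=1, p_3 = 1*25 + 13 = 38, q_3 = 1*2 + 1 = 3.
  i=4: a_4=1, p_4 = 1*38 + 25 = 63, q_4 = 1*3 + 2 = 5.
  i=5: a_5=3, p_5 = 3*63 + 38 = 227, q_5 = 3*5 + 3 = 18.
  i=6: a_6=1, p_6 = 1*227 + 63 = 290, q_6 = 1*18 + 5 = 23.
  i=7: a_7=1, p_7 = 1*290 + 227 = 517, q_7 = 1*23 + 18 = 41.
  i=8: a_8=1, p_8 = 1*517 + 290 = 807, q_8 = 1*41 + 23 = 64.
  i=9: a_9=1, p_9 = 1*807 + 517 = 1324, q_9 = 1*64 + 41 = 105.
Check: 1324^2 - 159*105^2 = 1752976 - 1752975 = 1, so (x, y) = (1324, 105) solves the equation, and by the theorem it is the least positive solution.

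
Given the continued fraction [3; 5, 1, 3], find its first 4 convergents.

Using the convergent recurrence p_i = a_i*p_{i-1} + p_{i-2}, q_i = a_i*q_{i-1} + q_{i-2} with p_{-2}=0, p_{-1}=1, q_{-2}=1, q_{-1}=0:
  i=0: a_0=3, p_0 = 3*1 + 0 = 3, q_0 = 3*0 + 1 = 1.
  i=1: a_1=5, p_1 = 5*3 + 1 = 16, q_1 = 5*1 + 0 = 5.
  i=2: a_2=1, p_2 = 1*16 + 3 = 19, q_2 = 1*5 + 1 = 6.
  i=3: a_3=3, p_3 = 3*19 + 16 = 73, q_3 = 3*6 + 5 = 23.

3/1, 16/5, 19/6, 73/23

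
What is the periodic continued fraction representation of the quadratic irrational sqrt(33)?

[5; (1, 2, 1, 10)]

Write x_i = (sqrt(33) + m_i)/d_i with (m_0, d_0) = (0, 1). a_0 = floor(sqrt(33)) = 5, since 5^2 = 25 <= 33 < 36 = 6^2.
Iterate m_{i+1} = d_i*a_i - m_i, d_{i+1} = (33 - m_{i+1}^2)/d_i, a_{i+1} = floor((a_0 + m_{i+1})/d_{i+1}):
  m_1 = 1*5 - 0 = 5, d_1 = (33 - 5^2)/1 = 8/1 = 8, a_1 = floor((5 + 5)/8) = 1.
  m_2 = 8*1 - 5 = 3, d_2 = (33 - 3^2)/8 = 24/8 = 3, a_2 = floor((5 + 3)/3) = 2.
  m_3 = 3*2 - 3 = 3, d_3 = (33 - 3^2)/3 = 24/3 = 8, a_3 = floor((5 + 3)/8) = 1.
  m_4 = 8*1 - 3 = 5, d_4 = (33 - 5^2)/8 = 8/8 = 1, a_4 = floor((5 + 5)/1) = 10.
  m_5 = 1*10 - 5 = 5, d_5 = (33 - 5^2)/1 = 8/1 = 8: (m_5, d_5) = (m_1, d_1) = (5, 8), so from here the quotients repeat a_1, ..., a_4; the period length is 4.
Hence the expansion of sqrt(33) is a_0 = 5 followed by the repeating block 1, 2, 1, 10 (period 4).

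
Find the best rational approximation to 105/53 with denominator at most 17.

2/1

Expand x = 105/53 as a continued fraction with the Euclidean algorithm:
  105 = 1*53 + 52, so a_0 = 1.
  53 = 1*52 + 1, so a_1 = 1.
  52 = 52*1 + 0, so a_2 = 52.
so x = [1; 1, 52].
Convergents (p_i = a_i*p_{i-1} + p_{i-2}, q_i = a_i*q_{i-1} + q_{i-2} with p_{-2}=0, p_{-1}=1, q_{-2}=1, q_{-1}=0), until the denominator exceeds 17:
  i=0: a_0=1, p_0 = 1*1 + 0 = 1, q_0 = 1*0 + 1 = 1.
  i=1: a_1=1, p_1 = 1*1 + 1 = 2, q_1 = 1*1 + 0 = 1.
  i=2: a_2=52, p_2 = 52*2 + 1 = 105, q_2 = 52*1 + 1 = 53.
q_2 = 53 > 17, so the last convergent with denominator <= 17 is p_1/q_1 = 2/1.
The closest fraction with denominator <= 17 is either p_1/q_1 or the intermediate fraction (k*p_1 + p_0)/(k*q_1 + q_0) with the largest k >= 1 whose denominator stays <= 17; these approach x as k grows, and every other convergent or intermediate fraction in range is farther away.
Largest k: floor((17 - q_0)/q_1) = floor((17 - 1)/1) = 16.
That gives (16*2 + 1)/(16*1 + 1) = 33/17.
Compare the errors: |x - 2/1| = |105*1 - 2*53|/(53*1) = 1/53, and |x - 33/17| = |105*17 - 33*53|/(53*17) = 36/901.
Cross-multiplying, 1*901 = 901 < 1908 = 36*53, so 1/53 is smaller: the convergent 2/1 is closer to x than 33/17.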